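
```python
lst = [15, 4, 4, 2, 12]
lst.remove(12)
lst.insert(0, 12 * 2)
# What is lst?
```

After line 1: lst = [15, 4, 4, 2, 12]
After line 2 (remove first 12): lst = [15, 4, 4, 2]
After line 3 (insert 24 at index 0): lst = [24, 15, 4, 4, 2]

[24, 15, 4, 4, 2]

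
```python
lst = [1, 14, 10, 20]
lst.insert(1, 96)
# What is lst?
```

[1, 96, 14, 10, 20]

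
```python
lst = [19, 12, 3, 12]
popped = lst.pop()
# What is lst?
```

[19, 12, 3]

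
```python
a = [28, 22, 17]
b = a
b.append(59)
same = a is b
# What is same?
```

After line 1: a = [28, 22, 17]
After line 2 (b = a is an alias, same object): a = [28, 22, 17], b = [28, 22, 17]
After line 3 (b.append mutates the shared list): a = [28, 22, 17, 59], b = [28, 22, 17, 59]
After line 4 (same = a is b; same object -> True): same = True

True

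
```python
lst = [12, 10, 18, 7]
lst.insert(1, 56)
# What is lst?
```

[12, 56, 10, 18, 7]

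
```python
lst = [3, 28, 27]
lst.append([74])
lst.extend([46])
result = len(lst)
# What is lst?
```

After line 1: lst = [3, 28, 27]
After line 2 (append adds [74] as single element): lst = [3, 28, 27, [74]]
After line 3 (extend unpacks [46], adds 46): lst = [3, 28, 27, [74], 46]
After line 4: result = len(lst) = 5

[3, 28, 27, [74], 46]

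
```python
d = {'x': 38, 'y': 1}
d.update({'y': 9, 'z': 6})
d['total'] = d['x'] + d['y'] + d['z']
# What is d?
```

After line 1: d = {'x': 38, 'y': 1}
After line 2 (y overwritten, z added): d = {'x': 38, 'y': 9, 'z': 6}
After line 3 (total = 38 + 9 + 6 = 53): d = {'x': 38, 'y': 9, 'z': 6, 'total': 53}

{'x': 38, 'y': 9, 'z': 6, 'total': 53}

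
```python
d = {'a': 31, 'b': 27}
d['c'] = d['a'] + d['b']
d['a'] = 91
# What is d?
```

After line 1: d = {'a': 31, 'b': 27}
After line 2 (d['c'] = 31 + 27): d = {'a': 31, 'b': 27, 'c': 58}
After line 3: d = {'a': 91, 'b': 27, 'c': 58}

{'a': 91, 'b': 27, 'c': 58}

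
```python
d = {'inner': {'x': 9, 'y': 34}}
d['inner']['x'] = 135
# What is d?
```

After line 1: d = {'inner': {'x': 9, 'y': 34}}
After line 2 (inner x overwritten): d = {'inner': {'x': 135, 'y': 34}}

{'inner': {'x': 135, 'y': 34}}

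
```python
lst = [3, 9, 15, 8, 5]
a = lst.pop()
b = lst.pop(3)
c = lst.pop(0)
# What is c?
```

After line 1: lst = [3, 9, 15, 8, 5]
After line 2 (pop() -> a = 5): lst = [3, 9, 15, 8]
After line 3 (pop(3) -> b = 8): lst = [3, 9, 15]
After line 4 (pop(0) -> c = 3): lst = [9, 15]

3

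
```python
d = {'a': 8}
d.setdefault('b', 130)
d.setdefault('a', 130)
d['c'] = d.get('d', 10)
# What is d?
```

After line 1: d = {'a': 8}
After line 2 (setdefault adds 'b'=130): d = {'a': 8, 'b': 130}
After line 3 (setdefault 'a' no-op, already exists): d = {'a': 8, 'b': 130}
After line 4 (get('d', 10) returns default since 'd' not in d): d = {'a': 8, 'b': 130, 'c': 10}

{'a': 8, 'b': 130, 'c': 10}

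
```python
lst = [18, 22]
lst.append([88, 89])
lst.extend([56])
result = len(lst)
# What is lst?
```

After line 1: lst = [18, 22]
After line 2 (append adds [88, 89] as single element): lst = [18, 22, [88, 89]]
After line 3 (extend unpacks [56], adds 56): lst = [18, 22, [88, 89], 56]
After line 4: result = len(lst) = 4

[18, 22, [88, 89], 56]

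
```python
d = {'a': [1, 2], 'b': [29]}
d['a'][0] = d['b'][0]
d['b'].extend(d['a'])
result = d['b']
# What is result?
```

After line 1: d = {'a': [1, 2], 'b': [29]}
After line 2 (a[0] = b[0] = 29): d = {'a': [29, 2], 'b': [29]}
After line 3 (b.extend(a) appends [29, 2]): d = {'a': [29, 2], 'b': [29, 29, 2]}
After line 4: result = d['b'] = [29, 29, 2]

[29, 29, 2]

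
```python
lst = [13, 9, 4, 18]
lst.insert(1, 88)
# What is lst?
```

[13, 88, 9, 4, 18]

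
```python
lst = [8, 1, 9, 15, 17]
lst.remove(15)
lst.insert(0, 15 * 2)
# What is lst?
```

After line 1: lst = [8, 1, 9, 15, 17]
After line 2 (remove first 15): lst = [8, 1, 9, 17]
After line 3 (insert 30 at index 0): lst = [30, 8, 1, 9, 17]

[30, 8, 1, 9, 17]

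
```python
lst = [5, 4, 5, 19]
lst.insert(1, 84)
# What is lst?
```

[5, 84, 4, 5, 19]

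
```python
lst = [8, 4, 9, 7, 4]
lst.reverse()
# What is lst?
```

[4, 7, 9, 4, 8]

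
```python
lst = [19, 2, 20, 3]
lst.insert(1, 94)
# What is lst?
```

[19, 94, 2, 20, 3]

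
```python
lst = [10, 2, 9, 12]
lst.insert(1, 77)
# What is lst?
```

[10, 77, 2, 9, 12]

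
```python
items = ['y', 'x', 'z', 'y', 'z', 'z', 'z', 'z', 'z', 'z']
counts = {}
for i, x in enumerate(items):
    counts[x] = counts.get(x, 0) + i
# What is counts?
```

Initial: counts = {}, items = ['y', 'x', 'z', 'y', 'z', 'z', 'z', 'z', 'z', 'z']
i=0, x='y': counts = {'y': 0}
i=1, x='x': counts = {'y': 0, 'x': 1}
i=2, x='z': counts = {'y': 0, 'x': 1, 'z': 2}
i=3, x='y': counts = {'y': 3, 'x': 1, 'z': 2}
i=4, x='z': counts = {'y': 3, 'x': 1, 'z': 6}
i=5, x='z': counts = {'y': 3, 'x': 1, 'z': 11}
i=6, x='z': counts = {'y': 3, 'x': 1, 'z': 17}
i=7, x='z': counts = {'y': 3, 'x': 1, 'z': 24}
i=8, x='z': counts = {'y': 3, 'x': 1, 'z': 32}
i=9, x='z': counts = {'y': 3, 'x': 1, 'z': 41}

{'y': 3, 'x': 1, 'z': 41}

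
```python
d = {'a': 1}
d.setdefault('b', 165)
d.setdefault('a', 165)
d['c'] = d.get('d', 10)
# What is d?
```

After line 1: d = {'a': 1}
After line 2 (setdefault adds 'b'=165): d = {'a': 1, 'b': 165}
After line 3 (setdefault 'a' no-op, already exists): d = {'a': 1, 'b': 165}
After line 4 (get('d', 10) returns default since 'd' not in d): d = {'a': 1, 'b': 165, 'c': 10}

{'a': 1, 'b': 165, 'c': 10}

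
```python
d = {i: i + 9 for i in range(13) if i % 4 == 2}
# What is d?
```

{2: 11, 6: 15, 10: 19}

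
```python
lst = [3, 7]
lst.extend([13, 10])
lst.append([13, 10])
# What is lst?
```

After line 1: lst = [3, 7]
After line 2 (extend unpacks [13, 10]): lst = [3, 7, 13, 10]
After line 3 (append adds [13, 10] as single element): lst = [3, 7, 13, 10, [13, 10]]

[3, 7, 13, 10, [13, 10]]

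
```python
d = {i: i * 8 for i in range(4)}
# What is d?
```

{0: 0, 1: 8, 2: 16, 3: 24}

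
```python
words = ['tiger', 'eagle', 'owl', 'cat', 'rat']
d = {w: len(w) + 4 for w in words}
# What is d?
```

{'tiger': 9, 'eagle': 9, 'owl': 7, 'cat': 7, 'rat': 7}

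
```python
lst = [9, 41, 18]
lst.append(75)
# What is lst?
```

[9, 41, 18, 75]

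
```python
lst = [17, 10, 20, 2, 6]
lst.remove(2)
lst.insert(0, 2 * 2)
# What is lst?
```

After line 1: lst = [17, 10, 20, 2, 6]
After line 2 (remove first 2): lst = [17, 10, 20, 6]
After line 3 (insert 4 at index 0): lst = [4, 17, 10, 20, 6]

[4, 17, 10, 20, 6]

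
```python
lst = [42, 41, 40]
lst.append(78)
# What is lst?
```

[42, 41, 40, 78]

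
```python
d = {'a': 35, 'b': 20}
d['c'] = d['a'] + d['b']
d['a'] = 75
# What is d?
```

After line 1: d = {'a': 35, 'b': 20}
After line 2 (d['c'] = 35 + 20): d = {'a': 35, 'b': 20, 'c': 55}
After line 3: d = {'a': 75, 'b': 20, 'c': 55}

{'a': 75, 'b': 20, 'c': 55}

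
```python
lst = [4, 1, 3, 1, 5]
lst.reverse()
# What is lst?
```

[5, 1, 3, 1, 4]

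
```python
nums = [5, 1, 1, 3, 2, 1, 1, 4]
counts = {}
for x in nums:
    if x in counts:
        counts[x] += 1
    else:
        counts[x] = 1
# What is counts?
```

Initial: counts = {}, nums = [5, 1, 1, 3, 2, 1, 1, 4]
See 5: counts = {5: 1}
See 1: counts = {5: 1, 1: 1}
See 1: counts = {5: 1, 1: 2}
See 3: counts = {5: 1, 1: 2, 3: 1}
See 2: counts = {5: 1, 1: 2, 3: 1, 2: 1}
See 1: counts = {5: 1, 1: 3, 3: 1, 2: 1}
See 1: counts = {5: 1, 1: 4, 3: 1, 2: 1}
See 4: counts = {5: 1, 1: 4, 3: 1, 2: 1, 4: 1}

{5: 1, 1: 4, 3: 1, 2: 1, 4: 1}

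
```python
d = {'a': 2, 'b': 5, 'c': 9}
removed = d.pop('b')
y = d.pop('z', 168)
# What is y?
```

After line 1: d = {'a': 2, 'b': 5, 'c': 9}
After line 2 (pop 'b' returns 5): d = {'a': 2, 'c': 9}, removed = 5
After line 3 (pop 'z' missing, returns default 168): d = {'a': 2, 'c': 9}, y = 168

168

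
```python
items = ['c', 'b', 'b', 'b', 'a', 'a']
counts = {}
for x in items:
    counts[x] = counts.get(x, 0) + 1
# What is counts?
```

Initial: counts = {}, items = ['c', 'b', 'b', 'b', 'a', 'a']
See 'c': counts = {'c': 1}
See 'b': counts = {'c': 1, 'b': 1}
See 'b': counts = {'c': 1, 'b': 2}
See 'b': counts = {'c': 1, 'b': 3}
See 'a': counts = {'c': 1, 'b': 3, 'a': 1}
See 'a': counts = {'c': 1, 'b': 3, 'a': 2}

{'c': 1, 'b': 3, 'a': 2}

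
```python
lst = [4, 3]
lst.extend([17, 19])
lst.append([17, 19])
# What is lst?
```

After line 1: lst = [4, 3]
After line 2 (extend unpacks [17, 19]): lst = [4, 3, 17, 19]
After line 3 (append adds [17, 19] as single element): lst = [4, 3, 17, 19, [17, 19]]

[4, 3, 17, 19, [17, 19]]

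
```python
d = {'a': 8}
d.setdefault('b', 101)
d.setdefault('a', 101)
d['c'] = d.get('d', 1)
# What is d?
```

After line 1: d = {'a': 8}
After line 2 (setdefault adds 'b'=101): d = {'a': 8, 'b': 101}
After line 3 (setdefault 'a' no-op, already exists): d = {'a': 8, 'b': 101}
After line 4 (get('d', 1) returns default since 'd' not in d): d = {'a': 8, 'b': 101, 'c': 1}

{'a': 8, 'b': 101, 'c': 1}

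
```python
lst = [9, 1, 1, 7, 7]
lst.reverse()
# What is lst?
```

[7, 7, 1, 1, 9]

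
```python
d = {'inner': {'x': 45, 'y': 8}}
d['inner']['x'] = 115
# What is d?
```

After line 1: d = {'inner': {'x': 45, 'y': 8}}
After line 2 (inner x overwritten): d = {'inner': {'x': 115, 'y': 8}}

{'inner': {'x': 115, 'y': 8}}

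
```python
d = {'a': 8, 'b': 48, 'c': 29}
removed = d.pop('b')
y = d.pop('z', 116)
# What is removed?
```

After line 1: d = {'a': 8, 'b': 48, 'c': 29}
After line 2 (pop 'b' returns 48): d = {'a': 8, 'c': 29}, removed = 48
After line 3 (pop 'z' missing, returns default 116): d = {'a': 8, 'c': 29}, y = 116

48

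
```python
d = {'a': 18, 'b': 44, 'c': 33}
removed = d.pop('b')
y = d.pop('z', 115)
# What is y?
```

After line 1: d = {'a': 18, 'b': 44, 'c': 33}
After line 2 (pop 'b' returns 44): d = {'a': 18, 'c': 33}, removed = 44
After line 3 (pop 'z' missing, returns default 115): d = {'a': 18, 'c': 33}, y = 115

115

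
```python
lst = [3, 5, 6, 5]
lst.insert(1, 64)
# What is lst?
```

[3, 64, 5, 6, 5]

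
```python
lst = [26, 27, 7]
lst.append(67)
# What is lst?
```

[26, 27, 7, 67]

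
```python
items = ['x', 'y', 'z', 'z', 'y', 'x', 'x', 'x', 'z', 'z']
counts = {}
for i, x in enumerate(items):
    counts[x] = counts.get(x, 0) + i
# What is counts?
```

Initial: counts = {}, items = ['x', 'y', 'z', 'z', 'y', 'x', 'x', 'x', 'z', 'z']
i=0, x='x': counts = {'x': 0}
i=1, x='y': counts = {'x': 0, 'y': 1}
i=2, x='z': counts = {'x': 0, 'y': 1, 'z': 2}
i=3, x='z': counts = {'x': 0, 'y': 1, 'z': 5}
i=4, x='y': counts = {'x': 0, 'y': 5, 'z': 5}
i=5, x='x': counts = {'x': 5, 'y': 5, 'z': 5}
i=6, x='x': counts = {'x': 11, 'y': 5, 'z': 5}
i=7, x='x': counts = {'x': 18, 'y': 5, 'z': 5}
i=8, x='z': counts = {'x': 18, 'y': 5, 'z': 13}
i=9, x='z': counts = {'x': 18, 'y': 5, 'z': 22}

{'x': 18, 'y': 5, 'z': 22}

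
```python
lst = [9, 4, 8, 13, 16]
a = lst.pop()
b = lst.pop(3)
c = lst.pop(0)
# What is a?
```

After line 1: lst = [9, 4, 8, 13, 16]
After line 2 (pop() -> a = 16): lst = [9, 4, 8, 13]
After line 3 (pop(3) -> b = 13): lst = [9, 4, 8]
After line 4 (pop(0) -> c = 9): lst = [4, 8]

16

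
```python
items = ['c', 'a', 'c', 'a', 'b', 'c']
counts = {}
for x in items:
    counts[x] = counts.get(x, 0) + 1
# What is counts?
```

Initial: counts = {}, items = ['c', 'a', 'c', 'a', 'b', 'c']
See 'c': counts = {'c': 1}
See 'a': counts = {'c': 1, 'a': 1}
See 'c': counts = {'c': 2, 'a': 1}
See 'a': counts = {'c': 2, 'a': 2}
See 'b': counts = {'c': 2, 'a': 2, 'b': 1}
See 'c': counts = {'c': 3, 'a': 2, 'b': 1}

{'c': 3, 'a': 2, 'b': 1}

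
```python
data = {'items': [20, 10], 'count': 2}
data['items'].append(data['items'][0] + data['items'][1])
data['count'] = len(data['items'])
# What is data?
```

After line 1: data = {'items': [20, 10], 'count': 2}
After line 2 (append 20 + 10 = 30): data = {'items': [20, 10, 30], 'count': 2}
After line 3 (count = len(items) = 3): data = {'items': [20, 10, 30], 'count': 3}

{'items': [20, 10, 30], 'count': 3}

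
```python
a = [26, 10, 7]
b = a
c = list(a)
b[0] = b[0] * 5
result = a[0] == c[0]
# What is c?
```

After line 1: a = [26, 10, 7]
After line 2 (b = a, alias): a = [26, 10, 7], b = [26, 10, 7]
After line 3 (c = list(a) is a copy, new object): c = [26, 10, 7]
After line 4 (b[0] = 26 * 5 = 130; mutates shared a/b): a = b = [130, 10, 7], c = [26, 10, 7]
After line 5 (a[0] = 130, c[0] = 26; result = False)

[26, 10, 7]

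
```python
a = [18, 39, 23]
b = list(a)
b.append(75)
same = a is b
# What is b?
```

After line 1: a = [18, 39, 23]
After line 2 (b = list(a) is a shallow copy, new object): a = [18, 39, 23], b = [18, 39, 23]
After line 3 (append only mutates b): a = [18, 39, 23], b = [18, 39, 23, 75]
After line 4 (same = a is b; different objects -> False): same = False

[18, 39, 23, 75]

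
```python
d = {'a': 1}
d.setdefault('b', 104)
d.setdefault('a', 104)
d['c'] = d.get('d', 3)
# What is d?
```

After line 1: d = {'a': 1}
After line 2 (setdefault adds 'b'=104): d = {'a': 1, 'b': 104}
After line 3 (setdefault 'a' no-op, already exists): d = {'a': 1, 'b': 104}
After line 4 (get('d', 3) returns default since 'd' not in d): d = {'a': 1, 'b': 104, 'c': 3}

{'a': 1, 'b': 104, 'c': 3}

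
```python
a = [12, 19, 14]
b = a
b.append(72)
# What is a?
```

After line 1: a = [12, 19, 14]
After line 2 (b = a is an alias, same object): a = [12, 19, 14], b = [12, 19, 14]
After line 3 (b.append mutates the shared list): a = [12, 19, 14, 72], b = [12, 19, 14, 72]

[12, 19, 14, 72]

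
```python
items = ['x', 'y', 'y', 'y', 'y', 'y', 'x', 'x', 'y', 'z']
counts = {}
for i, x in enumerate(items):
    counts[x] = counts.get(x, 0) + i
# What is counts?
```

Initial: counts = {}, items = ['x', 'y', 'y', 'y', 'y', 'y', 'x', 'x', 'y', 'z']
i=0, x='x': counts = {'x': 0}
i=1, x='y': counts = {'x': 0, 'y': 1}
i=2, x='y': counts = {'x': 0, 'y': 3}
i=3, x='y': counts = {'x': 0, 'y': 6}
i=4, x='y': counts = {'x': 0, 'y': 10}
i=5, x='y': counts = {'x': 0, 'y': 15}
i=6, x='x': counts = {'x': 6, 'y': 15}
i=7, x='x': counts = {'x': 13, 'y': 15}
i=8, x='y': counts = {'x': 13, 'y': 23}
i=9, x='z': counts = {'x': 13, 'y': 23, 'z': 9}

{'x': 13, 'y': 23, 'z': 9}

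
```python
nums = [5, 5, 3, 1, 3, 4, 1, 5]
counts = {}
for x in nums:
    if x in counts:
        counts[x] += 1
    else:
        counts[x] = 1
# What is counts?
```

Initial: counts = {}, nums = [5, 5, 3, 1, 3, 4, 1, 5]
See 5: counts = {5: 1}
See 5: counts = {5: 2}
See 3: counts = {5: 2, 3: 1}
See 1: counts = {5: 2, 3: 1, 1: 1}
See 3: counts = {5: 2, 3: 2, 1: 1}
See 4: counts = {5: 2, 3: 2, 1: 1, 4: 1}
See 1: counts = {5: 2, 3: 2, 1: 2, 4: 1}
See 5: counts = {5: 3, 3: 2, 1: 2, 4: 1}

{5: 3, 3: 2, 1: 2, 4: 1}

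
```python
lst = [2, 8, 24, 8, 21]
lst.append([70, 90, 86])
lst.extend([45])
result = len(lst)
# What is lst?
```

After line 1: lst = [2, 8, 24, 8, 21]
After line 2 (append adds [70, 90, 86] as single element): lst = [2, 8, 24, 8, 21, [70, 90, 86]]
After line 3 (extend unpacks [45], adds 45): lst = [2, 8, 24, 8, 21, [70, 90, 86], 45]
After line 4: result = len(lst) = 7

[2, 8, 24, 8, 21, [70, 90, 86], 45]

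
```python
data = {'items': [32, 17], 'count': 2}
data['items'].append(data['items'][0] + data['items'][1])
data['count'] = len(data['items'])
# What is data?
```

After line 1: data = {'items': [32, 17], 'count': 2}
After line 2 (append 32 + 17 = 49): data = {'items': [32, 17, 49], 'count': 2}
After line 3 (count = len(items) = 3): data = {'items': [32, 17, 49], 'count': 3}

{'items': [32, 17, 49], 'count': 3}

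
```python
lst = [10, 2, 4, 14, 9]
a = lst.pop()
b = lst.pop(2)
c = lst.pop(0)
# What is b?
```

After line 1: lst = [10, 2, 4, 14, 9]
After line 2 (pop() -> a = 9): lst = [10, 2, 4, 14]
After line 3 (pop(2) -> b = 4): lst = [10, 2, 14]
After line 4 (pop(0) -> c = 10): lst = [2, 14]

4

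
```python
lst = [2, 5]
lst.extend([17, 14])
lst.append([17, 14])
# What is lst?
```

After line 1: lst = [2, 5]
After line 2 (extend unpacks [17, 14]): lst = [2, 5, 17, 14]
After line 3 (append adds [17, 14] as single element): lst = [2, 5, 17, 14, [17, 14]]

[2, 5, 17, 14, [17, 14]]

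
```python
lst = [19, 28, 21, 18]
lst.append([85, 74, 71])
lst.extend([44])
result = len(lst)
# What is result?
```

After line 1: lst = [19, 28, 21, 18]
After line 2 (append adds [85, 74, 71] as single element): lst = [19, 28, 21, 18, [85, 74, 71]]
After line 3 (extend unpacks [44], adds 44): lst = [19, 28, 21, 18, [85, 74, 71], 44]
After line 4: result = len(lst) = 6

6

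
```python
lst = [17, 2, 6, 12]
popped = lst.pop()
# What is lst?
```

[17, 2, 6]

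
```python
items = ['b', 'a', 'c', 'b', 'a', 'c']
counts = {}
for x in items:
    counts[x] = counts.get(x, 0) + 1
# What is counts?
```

Initial: counts = {}, items = ['b', 'a', 'c', 'b', 'a', 'c']
See 'b': counts = {'b': 1}
See 'a': counts = {'b': 1, 'a': 1}
See 'c': counts = {'b': 1, 'a': 1, 'c': 1}
See 'b': counts = {'b': 2, 'a': 1, 'c': 1}
See 'a': counts = {'b': 2, 'a': 2, 'c': 1}
See 'c': counts = {'b': 2, 'a': 2, 'c': 2}

{'b': 2, 'a': 2, 'c': 2}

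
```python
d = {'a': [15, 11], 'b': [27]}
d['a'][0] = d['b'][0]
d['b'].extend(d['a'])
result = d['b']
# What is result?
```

After line 1: d = {'a': [15, 11], 'b': [27]}
After line 2 (a[0] = b[0] = 27): d = {'a': [27, 11], 'b': [27]}
After line 3 (b.extend(a) appends [27, 11]): d = {'a': [27, 11], 'b': [27, 27, 11]}
After line 4: result = d['b'] = [27, 27, 11]

[27, 27, 11]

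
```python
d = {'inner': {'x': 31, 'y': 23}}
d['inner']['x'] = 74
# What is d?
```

After line 1: d = {'inner': {'x': 31, 'y': 23}}
After line 2 (inner x overwritten): d = {'inner': {'x': 74, 'y': 23}}

{'inner': {'x': 74, 'y': 23}}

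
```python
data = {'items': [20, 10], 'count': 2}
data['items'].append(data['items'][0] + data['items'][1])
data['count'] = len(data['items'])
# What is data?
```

After line 1: data = {'items': [20, 10], 'count': 2}
After line 2 (append 20 + 10 = 30): data = {'items': [20, 10, 30], 'count': 2}
After line 3 (count = len(items) = 3): data = {'items': [20, 10, 30], 'count': 3}

{'items': [20, 10, 30], 'count': 3}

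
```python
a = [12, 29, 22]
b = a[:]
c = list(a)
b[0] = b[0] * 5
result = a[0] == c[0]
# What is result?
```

After line 1: a = [12, 29, 22]
After line 2 (b = a[:], copy): a = [12, 29, 22], b = [12, 29, 22]
After line 3 (c = list(a) is a copy, new object): c = [12, 29, 22]
After line 4 (b[0] = 12 * 5 = 60; only b mutates (copy)): a = [12, 29, 22], b = [60, 29, 22], c = [12, 29, 22]
After line 5 (a[0] = 12, c[0] = 12; result = True)

True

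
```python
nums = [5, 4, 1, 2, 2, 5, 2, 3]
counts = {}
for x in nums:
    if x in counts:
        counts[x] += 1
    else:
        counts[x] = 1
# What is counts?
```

Initial: counts = {}, nums = [5, 4, 1, 2, 2, 5, 2, 3]
See 5: counts = {5: 1}
See 4: counts = {5: 1, 4: 1}
See 1: counts = {5: 1, 4: 1, 1: 1}
See 2: counts = {5: 1, 4: 1, 1: 1, 2: 1}
See 2: counts = {5: 1, 4: 1, 1: 1, 2: 2}
See 5: counts = {5: 2, 4: 1, 1: 1, 2: 2}
See 2: counts = {5: 2, 4: 1, 1: 1, 2: 3}
See 3: counts = {5: 2, 4: 1, 1: 1, 2: 3, 3: 1}

{5: 2, 4: 1, 1: 1, 2: 3, 3: 1}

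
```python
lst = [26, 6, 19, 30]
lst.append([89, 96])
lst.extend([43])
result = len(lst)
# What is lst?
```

After line 1: lst = [26, 6, 19, 30]
After line 2 (append adds [89, 96] as single element): lst = [26, 6, 19, 30, [89, 96]]
After line 3 (extend unpacks [43], adds 43): lst = [26, 6, 19, 30, [89, 96], 43]
After line 4: result = len(lst) = 6

[26, 6, 19, 30, [89, 96], 43]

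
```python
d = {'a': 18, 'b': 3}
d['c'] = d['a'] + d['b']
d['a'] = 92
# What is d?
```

After line 1: d = {'a': 18, 'b': 3}
After line 2 (d['c'] = 18 + 3): d = {'a': 18, 'b': 3, 'c': 21}
After line 3: d = {'a': 92, 'b': 3, 'c': 21}

{'a': 92, 'b': 3, 'c': 21}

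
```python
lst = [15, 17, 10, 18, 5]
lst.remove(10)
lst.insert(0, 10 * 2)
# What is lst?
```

After line 1: lst = [15, 17, 10, 18, 5]
After line 2 (remove first 10): lst = [15, 17, 18, 5]
After line 3 (insert 20 at index 0): lst = [20, 15, 17, 18, 5]

[20, 15, 17, 18, 5]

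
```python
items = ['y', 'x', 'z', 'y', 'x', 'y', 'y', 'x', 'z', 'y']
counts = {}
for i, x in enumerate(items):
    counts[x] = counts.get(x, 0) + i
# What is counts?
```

Initial: counts = {}, items = ['y', 'x', 'z', 'y', 'x', 'y', 'y', 'x', 'z', 'y']
i=0, x='y': counts = {'y': 0}
i=1, x='x': counts = {'y': 0, 'x': 1}
i=2, x='z': counts = {'y': 0, 'x': 1, 'z': 2}
i=3, x='y': counts = {'y': 3, 'x': 1, 'z': 2}
i=4, x='x': counts = {'y': 3, 'x': 5, 'z': 2}
i=5, x='y': counts = {'y': 8, 'x': 5, 'z': 2}
i=6, x='y': counts = {'y': 14, 'x': 5, 'z': 2}
i=7, x='x': counts = {'y': 14, 'x': 12, 'z': 2}
i=8, x='z': counts = {'y': 14, 'x': 12, 'z': 10}
i=9, x='y': counts = {'y': 23, 'x': 12, 'z': 10}

{'y': 23, 'x': 12, 'z': 10}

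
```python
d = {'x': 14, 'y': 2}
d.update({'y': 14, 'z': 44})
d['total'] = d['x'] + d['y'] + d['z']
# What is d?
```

After line 1: d = {'x': 14, 'y': 2}
After line 2 (y overwritten, z added): d = {'x': 14, 'y': 14, 'z': 44}
After line 3 (total = 14 + 14 + 44 = 72): d = {'x': 14, 'y': 14, 'z': 44, 'total': 72}

{'x': 14, 'y': 14, 'z': 44, 'total': 72}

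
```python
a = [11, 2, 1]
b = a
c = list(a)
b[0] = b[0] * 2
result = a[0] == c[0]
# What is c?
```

After line 1: a = [11, 2, 1]
After line 2 (b = a, alias): a = [11, 2, 1], b = [11, 2, 1]
After line 3 (c = list(a) is a copy, new object): c = [11, 2, 1]
After line 4 (b[0] = 11 * 2 = 22; mutates shared a/b): a = b = [22, 2, 1], c = [11, 2, 1]
After line 5 (a[0] = 22, c[0] = 11; result = False)

[11, 2, 1]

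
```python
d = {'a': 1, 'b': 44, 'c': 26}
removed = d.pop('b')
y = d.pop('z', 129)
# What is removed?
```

After line 1: d = {'a': 1, 'b': 44, 'c': 26}
After line 2 (pop 'b' returns 44): d = {'a': 1, 'c': 26}, removed = 44
After line 3 (pop 'z' missing, returns default 129): d = {'a': 1, 'c': 26}, y = 129

44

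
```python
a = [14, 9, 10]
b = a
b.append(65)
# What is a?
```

After line 1: a = [14, 9, 10]
After line 2 (b = a is an alias, same object): a = [14, 9, 10], b = [14, 9, 10]
After line 3 (b.append mutates the shared list): a = [14, 9, 10, 65], b = [14, 9, 10, 65]

[14, 9, 10, 65]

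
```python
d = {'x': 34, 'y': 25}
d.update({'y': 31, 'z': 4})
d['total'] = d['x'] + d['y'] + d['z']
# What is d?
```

After line 1: d = {'x': 34, 'y': 25}
After line 2 (y overwritten, z added): d = {'x': 34, 'y': 31, 'z': 4}
After line 3 (total = 34 + 31 + 4 = 69): d = {'x': 34, 'y': 31, 'z': 4, 'total': 69}

{'x': 34, 'y': 31, 'z': 4, 'total': 69}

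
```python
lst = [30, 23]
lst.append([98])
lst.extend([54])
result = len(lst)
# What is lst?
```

After line 1: lst = [30, 23]
After line 2 (append adds [98] as single element): lst = [30, 23, [98]]
After line 3 (extend unpacks [54], adds 54): lst = [30, 23, [98], 54]
After line 4: result = len(lst) = 4

[30, 23, [98], 54]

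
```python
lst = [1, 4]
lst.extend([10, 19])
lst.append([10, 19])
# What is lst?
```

After line 1: lst = [1, 4]
After line 2 (extend unpacks [10, 19]): lst = [1, 4, 10, 19]
After line 3 (append adds [10, 19] as single element): lst = [1, 4, 10, 19, [10, 19]]

[1, 4, 10, 19, [10, 19]]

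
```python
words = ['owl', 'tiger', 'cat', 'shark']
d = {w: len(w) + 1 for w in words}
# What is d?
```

{'owl': 4, 'tiger': 6, 'cat': 4, 'shark': 6}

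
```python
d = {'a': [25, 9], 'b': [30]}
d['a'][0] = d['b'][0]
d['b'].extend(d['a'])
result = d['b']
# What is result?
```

After line 1: d = {'a': [25, 9], 'b': [30]}
After line 2 (a[0] = b[0] = 30): d = {'a': [30, 9], 'b': [30]}
After line 3 (b.extend(a) appends [30, 9]): d = {'a': [30, 9], 'b': [30, 30, 9]}
After line 4: result = d['b'] = [30, 30, 9]

[30, 30, 9]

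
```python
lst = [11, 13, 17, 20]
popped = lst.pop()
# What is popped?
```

20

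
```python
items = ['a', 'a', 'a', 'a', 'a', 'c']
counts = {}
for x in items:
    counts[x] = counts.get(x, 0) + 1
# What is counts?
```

Initial: counts = {}, items = ['a', 'a', 'a', 'a', 'a', 'c']
See 'a': counts = {'a': 1}
See 'a': counts = {'a': 2}
See 'a': counts = {'a': 3}
See 'a': counts = {'a': 4}
See 'a': counts = {'a': 5}
See 'c': counts = {'a': 5, 'c': 1}

{'a': 5, 'c': 1}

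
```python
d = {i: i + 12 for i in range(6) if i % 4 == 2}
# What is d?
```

{2: 14}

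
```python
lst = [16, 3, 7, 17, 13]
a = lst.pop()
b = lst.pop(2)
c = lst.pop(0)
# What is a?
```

After line 1: lst = [16, 3, 7, 17, 13]
After line 2 (pop() -> a = 13): lst = [16, 3, 7, 17]
After line 3 (pop(2) -> b = 7): lst = [16, 3, 17]
After line 4 (pop(0) -> c = 16): lst = [3, 17]

13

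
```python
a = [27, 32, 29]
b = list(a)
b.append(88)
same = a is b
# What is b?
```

After line 1: a = [27, 32, 29]
After line 2 (b = list(a) is a shallow copy, new object): a = [27, 32, 29], b = [27, 32, 29]
After line 3 (append only mutates b): a = [27, 32, 29], b = [27, 32, 29, 88]
After line 4 (same = a is b; different objects -> False): same = False

[27, 32, 29, 88]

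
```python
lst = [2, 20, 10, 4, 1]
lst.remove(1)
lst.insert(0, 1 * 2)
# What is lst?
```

After line 1: lst = [2, 20, 10, 4, 1]
After line 2 (remove first 1): lst = [2, 20, 10, 4]
After line 3 (insert 2 at index 0): lst = [2, 2, 20, 10, 4]

[2, 2, 20, 10, 4]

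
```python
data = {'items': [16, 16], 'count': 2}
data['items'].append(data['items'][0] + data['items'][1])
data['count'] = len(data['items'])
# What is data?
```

After line 1: data = {'items': [16, 16], 'count': 2}
After line 2 (append 16 + 16 = 32): data = {'items': [16, 16, 32], 'count': 2}
After line 3 (count = len(items) = 3): data = {'items': [16, 16, 32], 'count': 3}

{'items': [16, 16, 32], 'count': 3}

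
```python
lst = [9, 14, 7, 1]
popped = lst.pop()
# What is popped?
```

1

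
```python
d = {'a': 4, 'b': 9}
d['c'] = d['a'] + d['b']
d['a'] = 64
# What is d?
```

After line 1: d = {'a': 4, 'b': 9}
After line 2 (d['c'] = 4 + 9): d = {'a': 4, 'b': 9, 'c': 13}
After line 3: d = {'a': 64, 'b': 9, 'c': 13}

{'a': 64, 'b': 9, 'c': 13}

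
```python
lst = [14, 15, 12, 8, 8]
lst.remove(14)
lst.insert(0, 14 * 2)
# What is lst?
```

After line 1: lst = [14, 15, 12, 8, 8]
After line 2 (remove first 14): lst = [15, 12, 8, 8]
After line 3 (insert 28 at index 0): lst = [28, 15, 12, 8, 8]

[28, 15, 12, 8, 8]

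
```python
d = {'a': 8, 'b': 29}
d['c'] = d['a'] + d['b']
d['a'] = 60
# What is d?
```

After line 1: d = {'a': 8, 'b': 29}
After line 2 (d['c'] = 8 + 29): d = {'a': 8, 'b': 29, 'c': 37}
After line 3: d = {'a': 60, 'b': 29, 'c': 37}

{'a': 60, 'b': 29, 'c': 37}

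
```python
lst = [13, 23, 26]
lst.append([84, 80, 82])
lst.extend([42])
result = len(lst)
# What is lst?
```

After line 1: lst = [13, 23, 26]
After line 2 (append adds [84, 80, 82] as single element): lst = [13, 23, 26, [84, 80, 82]]
After line 3 (extend unpacks [42], adds 42): lst = [13, 23, 26, [84, 80, 82], 42]
After line 4: result = len(lst) = 5

[13, 23, 26, [84, 80, 82], 42]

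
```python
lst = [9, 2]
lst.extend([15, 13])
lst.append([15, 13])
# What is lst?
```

After line 1: lst = [9, 2]
After line 2 (extend unpacks [15, 13]): lst = [9, 2, 15, 13]
After line 3 (append adds [15, 13] as single element): lst = [9, 2, 15, 13, [15, 13]]

[9, 2, 15, 13, [15, 13]]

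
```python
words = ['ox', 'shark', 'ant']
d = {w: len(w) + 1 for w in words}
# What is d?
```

{'ox': 3, 'shark': 6, 'ant': 4}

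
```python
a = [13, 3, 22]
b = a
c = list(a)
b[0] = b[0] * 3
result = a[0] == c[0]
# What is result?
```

After line 1: a = [13, 3, 22]
After line 2 (b = a, alias): a = [13, 3, 22], b = [13, 3, 22]
After line 3 (c = list(a) is a copy, new object): c = [13, 3, 22]
After line 4 (b[0] = 13 * 3 = 39; mutates shared a/b): a = b = [39, 3, 22], c = [13, 3, 22]
After line 5 (a[0] = 39, c[0] = 13; result = False)

False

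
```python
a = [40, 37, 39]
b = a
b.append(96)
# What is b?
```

After line 1: a = [40, 37, 39]
After line 2 (b = a is an alias, same object): a = [40, 37, 39], b = [40, 37, 39]
After line 3 (b.append mutates the shared list): a = [40, 37, 39, 96], b = [40, 37, 39, 96]

[40, 37, 39, 96]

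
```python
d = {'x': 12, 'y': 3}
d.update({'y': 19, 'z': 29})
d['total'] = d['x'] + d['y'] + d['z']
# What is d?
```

After line 1: d = {'x': 12, 'y': 3}
After line 2 (y overwritten, z added): d = {'x': 12, 'y': 19, 'z': 29}
After line 3 (total = 12 + 19 + 29 = 60): d = {'x': 12, 'y': 19, 'z': 29, 'total': 60}

{'x': 12, 'y': 19, 'z': 29, 'total': 60}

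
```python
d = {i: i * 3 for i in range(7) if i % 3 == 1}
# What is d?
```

{1: 3, 4: 12}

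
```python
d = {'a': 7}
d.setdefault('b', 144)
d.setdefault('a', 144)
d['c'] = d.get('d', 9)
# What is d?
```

After line 1: d = {'a': 7}
After line 2 (setdefault adds 'b'=144): d = {'a': 7, 'b': 144}
After line 3 (setdefault 'a' no-op, already exists): d = {'a': 7, 'b': 144}
After line 4 (get('d', 9) returns default since 'd' not in d): d = {'a': 7, 'b': 144, 'c': 9}

{'a': 7, 'b': 144, 'c': 9}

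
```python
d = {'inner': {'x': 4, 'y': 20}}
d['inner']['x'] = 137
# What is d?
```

After line 1: d = {'inner': {'x': 4, 'y': 20}}
After line 2 (inner x overwritten): d = {'inner': {'x': 137, 'y': 20}}

{'inner': {'x': 137, 'y': 20}}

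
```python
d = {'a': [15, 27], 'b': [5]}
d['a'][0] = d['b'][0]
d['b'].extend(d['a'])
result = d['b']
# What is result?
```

After line 1: d = {'a': [15, 27], 'b': [5]}
After line 2 (a[0] = b[0] = 5): d = {'a': [5, 27], 'b': [5]}
After line 3 (b.extend(a) appends [5, 27]): d = {'a': [5, 27], 'b': [5, 5, 27]}
After line 4: result = d['b'] = [5, 5, 27]

[5, 5, 27]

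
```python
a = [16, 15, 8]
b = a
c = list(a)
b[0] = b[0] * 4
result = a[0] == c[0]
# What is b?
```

After line 1: a = [16, 15, 8]
After line 2 (b = a, alias): a = [16, 15, 8], b = [16, 15, 8]
After line 3 (c = list(a) is a copy, new object): c = [16, 15, 8]
After line 4 (b[0] = 16 * 4 = 64; mutates shared a/b): a = b = [64, 15, 8], c = [16, 15, 8]
After line 5 (a[0] = 64, c[0] = 16; result = False)

[64, 15, 8]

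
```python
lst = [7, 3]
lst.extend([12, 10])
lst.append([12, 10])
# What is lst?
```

After line 1: lst = [7, 3]
After line 2 (extend unpacks [12, 10]): lst = [7, 3, 12, 10]
After line 3 (append adds [12, 10] as single element): lst = [7, 3, 12, 10, [12, 10]]

[7, 3, 12, 10, [12, 10]]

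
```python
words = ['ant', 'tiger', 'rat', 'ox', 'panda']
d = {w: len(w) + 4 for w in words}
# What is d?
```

{'ant': 7, 'tiger': 9, 'rat': 7, 'ox': 6, 'panda': 9}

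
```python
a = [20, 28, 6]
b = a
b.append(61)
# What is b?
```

After line 1: a = [20, 28, 6]
After line 2 (b = a is an alias, same object): a = [20, 28, 6], b = [20, 28, 6]
After line 3 (b.append mutates the shared list): a = [20, 28, 6, 61], b = [20, 28, 6, 61]

[20, 28, 6, 61]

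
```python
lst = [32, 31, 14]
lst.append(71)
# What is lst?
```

[32, 31, 14, 71]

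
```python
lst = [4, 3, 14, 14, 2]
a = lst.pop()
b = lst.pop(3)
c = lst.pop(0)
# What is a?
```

After line 1: lst = [4, 3, 14, 14, 2]
After line 2 (pop() -> a = 2): lst = [4, 3, 14, 14]
After line 3 (pop(3) -> b = 14): lst = [4, 3, 14]
After line 4 (pop(0) -> c = 4): lst = [3, 14]

2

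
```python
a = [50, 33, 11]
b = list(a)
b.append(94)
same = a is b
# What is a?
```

After line 1: a = [50, 33, 11]
After line 2 (b = list(a) is a shallow copy, new object): a = [50, 33, 11], b = [50, 33, 11]
After line 3 (append only mutates b): a = [50, 33, 11], b = [50, 33, 11, 94]
After line 4 (same = a is b; different objects -> False): same = False

[50, 33, 11]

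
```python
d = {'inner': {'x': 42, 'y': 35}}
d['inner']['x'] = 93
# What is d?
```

After line 1: d = {'inner': {'x': 42, 'y': 35}}
After line 2 (inner x overwritten): d = {'inner': {'x': 93, 'y': 35}}

{'inner': {'x': 93, 'y': 35}}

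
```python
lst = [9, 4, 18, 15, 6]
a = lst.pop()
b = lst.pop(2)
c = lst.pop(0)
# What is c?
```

After line 1: lst = [9, 4, 18, 15, 6]
After line 2 (pop() -> a = 6): lst = [9, 4, 18, 15]
After line 3 (pop(2) -> b = 18): lst = [9, 4, 15]
After line 4 (pop(0) -> c = 9): lst = [4, 15]

9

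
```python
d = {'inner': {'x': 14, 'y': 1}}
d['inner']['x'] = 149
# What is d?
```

After line 1: d = {'inner': {'x': 14, 'y': 1}}
After line 2 (inner x overwritten): d = {'inner': {'x': 149, 'y': 1}}

{'inner': {'x': 149, 'y': 1}}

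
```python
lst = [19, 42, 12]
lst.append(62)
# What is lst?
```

[19, 42, 12, 62]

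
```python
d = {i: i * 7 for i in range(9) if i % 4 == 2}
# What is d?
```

{2: 14, 6: 42}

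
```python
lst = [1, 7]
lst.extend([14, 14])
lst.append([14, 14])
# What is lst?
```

After line 1: lst = [1, 7]
After line 2 (extend unpacks [14, 14]): lst = [1, 7, 14, 14]
After line 3 (append adds [14, 14] as single element): lst = [1, 7, 14, 14, [14, 14]]

[1, 7, 14, 14, [14, 14]]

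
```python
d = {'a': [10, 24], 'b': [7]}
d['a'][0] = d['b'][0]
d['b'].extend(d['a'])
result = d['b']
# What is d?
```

After line 1: d = {'a': [10, 24], 'b': [7]}
After line 2 (a[0] = b[0] = 7): d = {'a': [7, 24], 'b': [7]}
After line 3 (b.extend(a) appends [7, 24]): d = {'a': [7, 24], 'b': [7, 7, 24]}
After line 4: result = d['b'] = [7, 7, 24]

{'a': [7, 24], 'b': [7, 7, 24]}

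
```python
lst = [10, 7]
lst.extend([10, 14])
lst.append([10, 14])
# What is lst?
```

After line 1: lst = [10, 7]
After line 2 (extend unpacks [10, 14]): lst = [10, 7, 10, 14]
After line 3 (append adds [10, 14] as single element): lst = [10, 7, 10, 14, [10, 14]]

[10, 7, 10, 14, [10, 14]]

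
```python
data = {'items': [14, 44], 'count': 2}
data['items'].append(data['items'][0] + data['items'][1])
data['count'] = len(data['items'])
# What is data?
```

After line 1: data = {'items': [14, 44], 'count': 2}
After line 2 (append 14 + 44 = 58): data = {'items': [14, 44, 58], 'count': 2}
After line 3 (count = len(items) = 3): data = {'items': [14, 44, 58], 'count': 3}

{'items': [14, 44, 58], 'count': 3}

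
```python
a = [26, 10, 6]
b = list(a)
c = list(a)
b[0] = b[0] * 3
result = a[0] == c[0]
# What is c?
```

After line 1: a = [26, 10, 6]
After line 2 (b = list(a), copy): a = [26, 10, 6], b = [26, 10, 6]
After line 3 (c = list(a) is a copy, new object): c = [26, 10, 6]
After line 4 (b[0] = 26 * 3 = 78; only b mutates (copy)): a = [26, 10, 6], b = [78, 10, 6], c = [26, 10, 6]
After line 5 (a[0] = 26, c[0] = 26; result = True)

[26, 10, 6]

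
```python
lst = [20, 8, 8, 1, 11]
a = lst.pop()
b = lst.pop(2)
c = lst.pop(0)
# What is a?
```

After line 1: lst = [20, 8, 8, 1, 11]
After line 2 (pop() -> a = 11): lst = [20, 8, 8, 1]
After line 3 (pop(2) -> b = 8): lst = [20, 8, 1]
After line 4 (pop(0) -> c = 20): lst = [8, 1]

11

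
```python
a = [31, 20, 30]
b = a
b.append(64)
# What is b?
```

After line 1: a = [31, 20, 30]
After line 2 (b = a is an alias, same object): a = [31, 20, 30], b = [31, 20, 30]
After line 3 (b.append mutates the shared list): a = [31, 20, 30, 64], b = [31, 20, 30, 64]

[31, 20, 30, 64]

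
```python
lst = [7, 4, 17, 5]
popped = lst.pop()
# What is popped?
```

5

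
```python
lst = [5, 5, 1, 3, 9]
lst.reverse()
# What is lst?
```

[9, 3, 1, 5, 5]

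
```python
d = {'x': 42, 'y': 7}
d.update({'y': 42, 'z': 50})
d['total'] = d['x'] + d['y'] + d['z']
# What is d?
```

After line 1: d = {'x': 42, 'y': 7}
After line 2 (y overwritten, z added): d = {'x': 42, 'y': 42, 'z': 50}
After line 3 (total = 42 + 42 + 50 = 134): d = {'x': 42, 'y': 42, 'z': 50, 'total': 134}

{'x': 42, 'y': 42, 'z': 50, 'total': 134}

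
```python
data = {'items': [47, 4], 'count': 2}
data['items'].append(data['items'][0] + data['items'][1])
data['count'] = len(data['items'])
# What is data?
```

After line 1: data = {'items': [47, 4], 'count': 2}
After line 2 (append 47 + 4 = 51): data = {'items': [47, 4, 51], 'count': 2}
After line 3 (count = len(items) = 3): data = {'items': [47, 4, 51], 'count': 3}

{'items': [47, 4, 51], 'count': 3}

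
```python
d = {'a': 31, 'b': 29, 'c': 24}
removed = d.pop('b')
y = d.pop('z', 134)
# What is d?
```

After line 1: d = {'a': 31, 'b': 29, 'c': 24}
After line 2 (pop 'b' returns 29): d = {'a': 31, 'c': 24}, removed = 29
After line 3 (pop 'z' missing, returns default 134): d = {'a': 31, 'c': 24}, y = 134

{'a': 31, 'c': 24}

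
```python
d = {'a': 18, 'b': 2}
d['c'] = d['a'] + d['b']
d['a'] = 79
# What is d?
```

After line 1: d = {'a': 18, 'b': 2}
After line 2 (d['c'] = 18 + 2): d = {'a': 18, 'b': 2, 'c': 20}
After line 3: d = {'a': 79, 'b': 2, 'c': 20}

{'a': 79, 'b': 2, 'c': 20}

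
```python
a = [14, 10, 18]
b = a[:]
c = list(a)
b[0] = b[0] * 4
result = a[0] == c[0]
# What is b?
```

After line 1: a = [14, 10, 18]
After line 2 (b = a[:], copy): a = [14, 10, 18], b = [14, 10, 18]
After line 3 (c = list(a) is a copy, new object): c = [14, 10, 18]
After line 4 (b[0] = 14 * 4 = 56; only b mutates (copy)): a = [14, 10, 18], b = [56, 10, 18], c = [14, 10, 18]
After line 5 (a[0] = 14, c[0] = 14; result = True)

[56, 10, 18]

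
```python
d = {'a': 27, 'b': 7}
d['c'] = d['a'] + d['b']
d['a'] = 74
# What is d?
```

After line 1: d = {'a': 27, 'b': 7}
After line 2 (d['c'] = 27 + 7): d = {'a': 27, 'b': 7, 'c': 34}
After line 3: d = {'a': 74, 'b': 7, 'c': 34}

{'a': 74, 'b': 7, 'c': 34}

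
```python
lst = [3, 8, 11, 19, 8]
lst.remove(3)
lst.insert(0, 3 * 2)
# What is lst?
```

After line 1: lst = [3, 8, 11, 19, 8]
After line 2 (remove first 3): lst = [8, 11, 19, 8]
After line 3 (insert 6 at index 0): lst = [6, 8, 11, 19, 8]

[6, 8, 11, 19, 8]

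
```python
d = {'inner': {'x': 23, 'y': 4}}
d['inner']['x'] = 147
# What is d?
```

After line 1: d = {'inner': {'x': 23, 'y': 4}}
After line 2 (inner x overwritten): d = {'inner': {'x': 147, 'y': 4}}

{'inner': {'x': 147, 'y': 4}}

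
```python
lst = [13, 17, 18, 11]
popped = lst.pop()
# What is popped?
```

11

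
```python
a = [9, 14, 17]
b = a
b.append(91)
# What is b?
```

After line 1: a = [9, 14, 17]
After line 2 (b = a is an alias, same object): a = [9, 14, 17], b = [9, 14, 17]
After line 3 (b.append mutates the shared list): a = [9, 14, 17, 91], b = [9, 14, 17, 91]

[9, 14, 17, 91]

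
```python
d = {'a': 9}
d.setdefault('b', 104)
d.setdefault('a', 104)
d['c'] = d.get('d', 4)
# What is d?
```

After line 1: d = {'a': 9}
After line 2 (setdefault adds 'b'=104): d = {'a': 9, 'b': 104}
After line 3 (setdefault 'a' no-op, already exists): d = {'a': 9, 'b': 104}
After line 4 (get('d', 4) returns default since 'd' not in d): d = {'a': 9, 'b': 104, 'c': 4}

{'a': 9, 'b': 104, 'c': 4}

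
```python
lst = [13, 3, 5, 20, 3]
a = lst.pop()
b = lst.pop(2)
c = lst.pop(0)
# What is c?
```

After line 1: lst = [13, 3, 5, 20, 3]
After line 2 (pop() -> a = 3): lst = [13, 3, 5, 20]
After line 3 (pop(2) -> b = 5): lst = [13, 3, 20]
After line 4 (pop(0) -> c = 13): lst = [3, 20]

13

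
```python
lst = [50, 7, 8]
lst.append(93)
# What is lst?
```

[50, 7, 8, 93]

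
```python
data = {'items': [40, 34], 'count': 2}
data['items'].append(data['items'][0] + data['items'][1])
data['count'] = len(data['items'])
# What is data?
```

After line 1: data = {'items': [40, 34], 'count': 2}
After line 2 (append 40 + 34 = 74): data = {'items': [40, 34, 74], 'count': 2}
After line 3 (count = len(items) = 3): data = {'items': [40, 34, 74], 'count': 3}

{'items': [40, 34, 74], 'count': 3}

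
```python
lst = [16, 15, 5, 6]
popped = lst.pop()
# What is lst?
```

[16, 15, 5]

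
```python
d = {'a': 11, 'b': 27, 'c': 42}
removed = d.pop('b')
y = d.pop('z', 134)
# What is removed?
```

After line 1: d = {'a': 11, 'b': 27, 'c': 42}
After line 2 (pop 'b' returns 27): d = {'a': 11, 'c': 42}, removed = 27
After line 3 (pop 'z' missing, returns default 134): d = {'a': 11, 'c': 42}, y = 134

27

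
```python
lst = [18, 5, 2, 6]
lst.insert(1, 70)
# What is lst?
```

[18, 70, 5, 2, 6]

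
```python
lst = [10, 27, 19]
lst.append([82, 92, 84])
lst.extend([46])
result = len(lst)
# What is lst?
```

After line 1: lst = [10, 27, 19]
After line 2 (append adds [82, 92, 84] as single element): lst = [10, 27, 19, [82, 92, 84]]
After line 3 (extend unpacks [46], adds 46): lst = [10, 27, 19, [82, 92, 84], 46]
After line 4: result = len(lst) = 5

[10, 27, 19, [82, 92, 84], 46]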